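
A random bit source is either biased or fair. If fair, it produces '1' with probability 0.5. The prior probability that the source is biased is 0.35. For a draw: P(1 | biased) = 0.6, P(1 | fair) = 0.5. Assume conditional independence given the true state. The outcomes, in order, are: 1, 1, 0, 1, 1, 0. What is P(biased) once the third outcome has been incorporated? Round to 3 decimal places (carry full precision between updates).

Each posterior becomes the prior for the next update.
After '1': P(biased) = 0.6·0.3500 / (0.6·0.3500 + 0.5·0.6500) ≈ 0.3925
After '1': P(biased) = 0.6·0.3925 / (0.6·0.3925 + 0.5·0.6075) ≈ 0.4367
After '0': P(biased) = 0.4·0.4367 / (0.4·0.4367 + 0.5·0.5633) ≈ 0.3828

0.383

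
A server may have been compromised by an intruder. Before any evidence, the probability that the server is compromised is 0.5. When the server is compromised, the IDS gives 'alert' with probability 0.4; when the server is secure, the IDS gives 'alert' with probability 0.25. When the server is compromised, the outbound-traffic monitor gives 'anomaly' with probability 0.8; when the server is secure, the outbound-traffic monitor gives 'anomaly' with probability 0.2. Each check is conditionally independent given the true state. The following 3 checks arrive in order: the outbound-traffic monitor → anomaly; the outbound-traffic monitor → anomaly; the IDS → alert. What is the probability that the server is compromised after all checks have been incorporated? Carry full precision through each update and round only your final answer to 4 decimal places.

0.9624

After the outbound-traffic monitor='anomaly': P(compromised) = 0.8·0.5000 / (0.8·0.5000 + 0.2·0.5000) ≈ 0.8000
After the outbound-traffic monitor='anomaly': P(compromised) = 0.8·0.8000 / (0.8·0.8000 + 0.2·0.2000) ≈ 0.9412
After the IDS='alert': P(compromised) = 0.4·0.9412 / (0.4·0.9412 + 0.25·0.0588) ≈ 0.9624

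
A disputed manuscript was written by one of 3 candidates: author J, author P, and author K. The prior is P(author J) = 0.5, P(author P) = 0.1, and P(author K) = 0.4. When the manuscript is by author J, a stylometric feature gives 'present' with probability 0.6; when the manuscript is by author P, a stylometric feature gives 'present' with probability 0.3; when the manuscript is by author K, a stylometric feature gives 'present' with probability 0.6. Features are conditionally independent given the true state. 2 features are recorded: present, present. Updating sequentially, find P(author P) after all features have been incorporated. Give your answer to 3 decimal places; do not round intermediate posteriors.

After 'present': normaliser = 0.6·0.5000 + 0.3·0.1000 + 0.6·0.4000; P(author J) ≈ 0.5263, P(author P) ≈ 0.0526, P(author K) ≈ 0.4211
After 'present': normaliser = 0.6·0.5263 + 0.3·0.0526 + 0.6·0.4211; P(author J) ≈ 0.5405, P(author P) ≈ 0.0270, P(author K) ≈ 0.4324

0.027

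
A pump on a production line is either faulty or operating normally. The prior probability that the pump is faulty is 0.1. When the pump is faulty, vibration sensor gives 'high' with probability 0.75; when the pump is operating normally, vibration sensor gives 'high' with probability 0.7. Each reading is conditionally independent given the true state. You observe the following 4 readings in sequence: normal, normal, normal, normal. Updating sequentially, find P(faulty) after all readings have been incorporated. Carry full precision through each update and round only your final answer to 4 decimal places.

0.0509

After 'normal': P(faulty) = 0.25·0.1000 / (0.25·0.1000 + 0.3·0.9000) ≈ 0.0847
After 'normal': P(faulty) = 0.25·0.0847 / (0.25·0.0847 + 0.3·0.9153) ≈ 0.0716
After 'normal': P(faulty) = 0.25·0.0716 / (0.25·0.0716 + 0.3·0.9284) ≈ 0.0604
After 'normal': P(faulty) = 0.25·0.0604 / (0.25·0.0604 + 0.3·0.9396) ≈ 0.0509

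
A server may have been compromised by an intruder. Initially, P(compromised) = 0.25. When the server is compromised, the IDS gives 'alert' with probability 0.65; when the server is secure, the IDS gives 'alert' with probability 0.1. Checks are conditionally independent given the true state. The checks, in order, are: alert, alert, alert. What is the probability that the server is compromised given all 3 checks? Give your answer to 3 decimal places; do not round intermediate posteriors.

Apply Bayes' rule sequentially, carrying P(compromised) forward.
After 'alert': P(compromised) = 0.65·0.2500 / (0.65·0.2500 + 0.1·0.7500) ≈ 0.6842
After 'alert': P(compromised) = 0.65·0.6842 / (0.65·0.6842 + 0.1·0.3158) ≈ 0.9337
After 'alert': P(compromised) = 0.65·0.9337 / (0.65·0.9337 + 0.1·0.0663) ≈ 0.9892

0.989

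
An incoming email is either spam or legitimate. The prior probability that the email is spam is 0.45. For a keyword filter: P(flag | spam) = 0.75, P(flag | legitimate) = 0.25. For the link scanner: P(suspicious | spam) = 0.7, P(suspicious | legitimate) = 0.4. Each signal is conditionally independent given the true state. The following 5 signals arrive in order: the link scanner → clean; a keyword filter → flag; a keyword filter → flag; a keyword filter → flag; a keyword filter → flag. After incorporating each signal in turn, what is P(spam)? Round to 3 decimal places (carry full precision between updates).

After the link scanner='clean': P(spam) = 0.3·0.4500 / (0.3·0.4500 + 0.6·0.5500) ≈ 0.2903
After a keyword filter='flag': P(spam) = 0.75·0.2903 / (0.75·0.2903 + 0.25·0.7097) ≈ 0.5510
After a keyword filter='flag': P(spam) = 0.75·0.5510 / (0.75·0.5510 + 0.25·0.4490) ≈ 0.7864
After a keyword filter='flag': P(spam) = 0.75·0.7864 / (0.75·0.7864 + 0.25·0.2136) ≈ 0.9170
After a keyword filter='flag': P(spam) = 0.75·0.9170 / (0.75·0.9170 + 0.25·0.0830) ≈ 0.9707

0.971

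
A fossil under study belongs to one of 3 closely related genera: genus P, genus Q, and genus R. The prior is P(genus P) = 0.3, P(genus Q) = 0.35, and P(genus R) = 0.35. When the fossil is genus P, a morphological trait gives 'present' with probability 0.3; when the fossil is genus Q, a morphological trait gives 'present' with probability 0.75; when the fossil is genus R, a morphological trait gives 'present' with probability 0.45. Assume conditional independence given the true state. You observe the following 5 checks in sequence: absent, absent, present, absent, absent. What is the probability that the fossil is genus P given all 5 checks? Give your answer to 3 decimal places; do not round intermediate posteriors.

0.583

After 'absent': normaliser = 0.7·0.3000 + 0.25·0.3500 + 0.55·0.3500; P(genus P) ≈ 0.4286, P(genus Q) ≈ 0.1786, P(genus R) ≈ 0.3929
After 'absent': normaliser = 0.7·0.4286 + 0.25·0.1786 + 0.55·0.3929; P(genus P) ≈ 0.5350, P(genus Q) ≈ 0.0796, P(genus R) ≈ 0.3854
After 'present': normaliser = 0.3·0.5350 + 0.75·0.0796 + 0.45·0.3854; P(genus P) ≈ 0.4078, P(genus Q) ≈ 0.1517, P(genus R) ≈ 0.4405
After 'absent': normaliser = 0.7·0.4078 + 0.25·0.1517 + 0.55·0.4405; P(genus P) ≈ 0.5046, P(genus Q) ≈ 0.0670, P(genus R) ≈ 0.4283
After 'absent': normaliser = 0.7·0.5046 + 0.25·0.0670 + 0.55·0.4283; P(genus P) ≈ 0.5833, P(genus Q) ≈ 0.0277, P(genus R) ≈ 0.3890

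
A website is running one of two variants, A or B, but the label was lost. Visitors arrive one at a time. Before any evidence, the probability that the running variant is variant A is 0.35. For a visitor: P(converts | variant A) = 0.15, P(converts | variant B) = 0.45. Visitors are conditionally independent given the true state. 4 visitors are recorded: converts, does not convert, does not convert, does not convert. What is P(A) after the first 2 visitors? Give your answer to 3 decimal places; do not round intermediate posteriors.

0.217

After 'converts': P(A) = 0.15·0.3500 / (0.15·0.3500 + 0.45·0.6500) ≈ 0.1522
After 'does not convert': P(A) = 0.85·0.1522 / (0.85·0.1522 + 0.55·0.8478) ≈ 0.2172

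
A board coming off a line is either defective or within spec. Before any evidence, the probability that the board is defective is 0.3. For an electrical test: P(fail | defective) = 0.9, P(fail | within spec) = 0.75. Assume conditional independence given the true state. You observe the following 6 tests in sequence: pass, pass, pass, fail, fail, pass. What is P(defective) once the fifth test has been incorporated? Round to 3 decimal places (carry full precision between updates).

0.038

Apply Bayes' rule sequentially, carrying P(defective) forward.
After 'pass': P(defective) = 0.1·0.3000 / (0.1·0.3000 + 0.25·0.7000) ≈ 0.1463
After 'pass': P(defective) = 0.1·0.1463 / (0.1·0.1463 + 0.25·0.8537) ≈ 0.0642
After 'pass': P(defective) = 0.1·0.0642 / (0.1·0.0642 + 0.25·0.9358) ≈ 0.0267
After 'fail': P(defective) = 0.9·0.0267 / (0.9·0.0267 + 0.75·0.9733) ≈ 0.0319
After 'fail': P(defective) = 0.9·0.0319 / (0.9·0.0319 + 0.75·0.9681) ≈ 0.0380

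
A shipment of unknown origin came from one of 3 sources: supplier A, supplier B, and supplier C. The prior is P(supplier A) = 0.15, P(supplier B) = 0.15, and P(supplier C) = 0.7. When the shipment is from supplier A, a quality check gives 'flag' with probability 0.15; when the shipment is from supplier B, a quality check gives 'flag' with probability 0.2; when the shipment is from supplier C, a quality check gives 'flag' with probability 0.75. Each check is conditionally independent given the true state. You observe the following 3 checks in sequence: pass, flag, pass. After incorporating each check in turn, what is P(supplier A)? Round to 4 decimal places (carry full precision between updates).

After 'pass': normaliser = 0.85·0.1500 + 0.8·0.1500 + 0.25·0.7000; P(supplier A) ≈ 0.3018, P(supplier B) ≈ 0.2840, P(supplier C) ≈ 0.4142
After 'flag': normaliser = 0.15·0.3018 + 0.2·0.2840 + 0.75·0.4142; P(supplier A) ≈ 0.1097, P(supplier B) ≈ 0.1376, P(supplier C) ≈ 0.7527
After 'pass': normaliser = 0.85·0.1097 + 0.8·0.1376 + 0.25·0.7527; P(supplier A) ≈ 0.2381, P(supplier B) ≈ 0.2812, P(supplier C) ≈ 0.4806

0.2381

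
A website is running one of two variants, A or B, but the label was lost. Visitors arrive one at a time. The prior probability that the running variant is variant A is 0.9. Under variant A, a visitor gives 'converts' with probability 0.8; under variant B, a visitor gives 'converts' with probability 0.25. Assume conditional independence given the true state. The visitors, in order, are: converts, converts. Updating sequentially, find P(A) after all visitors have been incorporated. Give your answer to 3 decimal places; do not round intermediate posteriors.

0.989

Each posterior becomes the prior for the next update.
After 'converts': P(A) = 0.8·0.9000 / (0.8·0.9000 + 0.25·0.1000) ≈ 0.9664
After 'converts': P(A) = 0.8·0.9664 / (0.8·0.9664 + 0.25·0.0336) ≈ 0.9893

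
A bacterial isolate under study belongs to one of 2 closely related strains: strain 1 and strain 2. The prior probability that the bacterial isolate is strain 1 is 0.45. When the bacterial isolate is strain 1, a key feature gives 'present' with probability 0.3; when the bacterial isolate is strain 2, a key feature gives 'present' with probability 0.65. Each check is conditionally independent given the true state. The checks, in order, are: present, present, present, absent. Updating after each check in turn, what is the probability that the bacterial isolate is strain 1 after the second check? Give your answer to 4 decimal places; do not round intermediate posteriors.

Each posterior becomes the prior for the next update.
After 'present': P(strain 1) = 0.3·0.4500 / (0.3·0.4500 + 0.65·0.5500) ≈ 0.2741
After 'present': P(strain 1) = 0.3·0.2741 / (0.3·0.2741 + 0.65·0.7259) ≈ 0.1484

0.1484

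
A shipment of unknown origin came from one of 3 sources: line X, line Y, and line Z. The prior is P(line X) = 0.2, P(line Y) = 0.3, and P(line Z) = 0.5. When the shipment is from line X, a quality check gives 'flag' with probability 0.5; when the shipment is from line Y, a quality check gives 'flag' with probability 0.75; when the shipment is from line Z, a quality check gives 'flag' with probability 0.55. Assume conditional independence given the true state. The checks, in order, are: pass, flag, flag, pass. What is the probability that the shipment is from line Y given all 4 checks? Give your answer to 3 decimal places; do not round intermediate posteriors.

After 'pass': normaliser = 0.5·0.2000 + 0.25·0.3000 + 0.45·0.5000; P(line X) ≈ 0.2500, P(line Y) ≈ 0.1875, P(line Z) ≈ 0.5625
After 'flag': normaliser = 0.5·0.2500 + 0.75·0.1875 + 0.55·0.5625; P(line X) ≈ 0.2174, P(line Y) ≈ 0.2446, P(line Z) ≈ 0.5380
After 'flag': normaliser = 0.5·0.2174 + 0.75·0.2446 + 0.55·0.5380; P(line X) ≈ 0.1848, P(line Y) ≈ 0.3119, P(line Z) ≈ 0.5032
After 'pass': normaliser = 0.5·0.1848 + 0.25·0.3119 + 0.45·0.5032; P(line X) ≈ 0.2329, P(line Y) ≈ 0.1965, P(line Z) ≈ 0.5706

0.196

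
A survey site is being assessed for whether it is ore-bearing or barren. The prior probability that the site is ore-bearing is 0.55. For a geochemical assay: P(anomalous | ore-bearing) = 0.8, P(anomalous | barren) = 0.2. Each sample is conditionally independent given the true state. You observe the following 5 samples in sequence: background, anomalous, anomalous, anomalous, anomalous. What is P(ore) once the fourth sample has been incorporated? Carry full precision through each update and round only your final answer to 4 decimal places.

0.9514

After 'background': P(ore) = 0.2·0.5500 / (0.2·0.5500 + 0.8·0.4500) ≈ 0.2340
After 'anomalous': P(ore) = 0.8·0.2340 / (0.8·0.2340 + 0.2·0.7660) ≈ 0.5500
After 'anomalous': P(ore) = 0.8·0.5500 / (0.8·0.5500 + 0.2·0.4500) ≈ 0.8302
After 'anomalous': P(ore) = 0.8·0.8302 / (0.8·0.8302 + 0.2·0.1698) ≈ 0.9514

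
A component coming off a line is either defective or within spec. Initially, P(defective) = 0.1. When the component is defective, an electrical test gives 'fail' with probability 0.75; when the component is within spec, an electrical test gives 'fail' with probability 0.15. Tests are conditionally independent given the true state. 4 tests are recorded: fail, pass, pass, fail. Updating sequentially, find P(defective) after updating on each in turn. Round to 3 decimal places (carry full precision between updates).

0.194

After 'fail': P(defective) = 0.75·0.1000 / (0.75·0.1000 + 0.15·0.9000) ≈ 0.3571
After 'pass': P(defective) = 0.25·0.3571 / (0.25·0.3571 + 0.85·0.6429) ≈ 0.1404
After 'pass': P(defective) = 0.25·0.1404 / (0.25·0.1404 + 0.85·0.8596) ≈ 0.0459
After 'fail': P(defective) = 0.75·0.0459 / (0.75·0.0459 + 0.15·0.9541) ≈ 0.1937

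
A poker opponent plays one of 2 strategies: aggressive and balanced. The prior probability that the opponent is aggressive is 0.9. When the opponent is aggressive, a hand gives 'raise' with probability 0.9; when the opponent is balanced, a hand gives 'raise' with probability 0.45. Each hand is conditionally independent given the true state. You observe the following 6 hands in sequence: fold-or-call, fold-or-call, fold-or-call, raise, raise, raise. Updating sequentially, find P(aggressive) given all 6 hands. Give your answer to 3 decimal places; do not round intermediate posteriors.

0.302

After 'fold-or-call': P(aggressive) = 0.1·0.9000 / (0.1·0.9000 + 0.55·0.1000) ≈ 0.6207
After 'fold-or-call': P(aggressive) = 0.1·0.6207 / (0.1·0.6207 + 0.55·0.3793) ≈ 0.2293
After 'fold-or-call': P(aggressive) = 0.1·0.2293 / (0.1·0.2293 + 0.55·0.7707) ≈ 0.0513
After 'raise': P(aggressive) = 0.9·0.0513 / (0.9·0.0513 + 0.45·0.9487) ≈ 0.0976
After 'raise': P(aggressive) = 0.9·0.0976 / (0.9·0.0976 + 0.45·0.9024) ≈ 0.1779
After 'raise': P(aggressive) = 0.9·0.1779 / (0.9·0.1779 + 0.45·0.8221) ≈ 0.3020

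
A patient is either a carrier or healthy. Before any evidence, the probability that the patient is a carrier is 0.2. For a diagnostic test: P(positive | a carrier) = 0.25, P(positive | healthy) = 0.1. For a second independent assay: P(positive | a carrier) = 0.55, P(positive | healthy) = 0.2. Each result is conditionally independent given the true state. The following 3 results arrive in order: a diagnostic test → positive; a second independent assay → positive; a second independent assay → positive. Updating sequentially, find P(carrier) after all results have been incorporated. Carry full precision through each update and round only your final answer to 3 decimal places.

0.825

Each posterior becomes the prior for the next update.
After a diagnostic test='positive': P(carrier) = 0.25·0.2000 / (0.25·0.2000 + 0.1·0.8000) ≈ 0.3846
After a second independent assay='positive': P(carrier) = 0.55·0.3846 / (0.55·0.3846 + 0.2·0.6154) ≈ 0.6322
After a second independent assay='positive': P(carrier) = 0.55·0.6322 / (0.55·0.6322 + 0.2·0.3678) ≈ 0.8254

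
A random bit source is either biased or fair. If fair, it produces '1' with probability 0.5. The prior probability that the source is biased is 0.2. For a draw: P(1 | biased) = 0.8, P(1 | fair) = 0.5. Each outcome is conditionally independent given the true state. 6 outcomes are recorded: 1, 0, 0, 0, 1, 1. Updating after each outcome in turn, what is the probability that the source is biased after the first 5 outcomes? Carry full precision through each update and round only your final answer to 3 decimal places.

After '1': P(biased) = 0.8·0.2000 / (0.8·0.2000 + 0.5·0.8000) ≈ 0.2857
After '0': P(biased) = 0.2·0.2857 / (0.2·0.2857 + 0.5·0.7143) ≈ 0.1379
After '0': P(biased) = 0.2·0.1379 / (0.2·0.1379 + 0.5·0.8621) ≈ 0.0602
After '0': P(biased) = 0.2·0.0602 / (0.2·0.0602 + 0.5·0.9398) ≈ 0.0250
After '1': P(biased) = 0.8·0.0250 / (0.8·0.0250 + 0.5·0.9750) ≈ 0.0393

0.039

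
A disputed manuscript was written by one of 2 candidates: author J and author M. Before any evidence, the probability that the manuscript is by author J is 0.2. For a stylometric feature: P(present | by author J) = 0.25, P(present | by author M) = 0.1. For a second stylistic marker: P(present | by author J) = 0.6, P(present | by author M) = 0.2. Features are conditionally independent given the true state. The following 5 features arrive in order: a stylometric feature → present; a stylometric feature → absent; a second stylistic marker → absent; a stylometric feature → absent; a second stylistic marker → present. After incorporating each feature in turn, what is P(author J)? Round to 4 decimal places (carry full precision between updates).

0.3943

After a stylometric feature='present': P(author J) = 0.25·0.2000 / (0.25·0.2000 + 0.1·0.8000) ≈ 0.3846
After a stylometric feature='absent': P(author J) = 0.75·0.3846 / (0.75·0.3846 + 0.9·0.6154) ≈ 0.3425
After a second stylistic marker='absent': P(author J) = 0.4·0.3425 / (0.4·0.3425 + 0.8·0.6575) ≈ 0.2066
After a stylometric feature='absent': P(author J) = 0.75·0.2066 / (0.75·0.2066 + 0.9·0.7934) ≈ 0.1783
After a second stylistic marker='present': P(author J) = 0.6·0.1783 / (0.6·0.1783 + 0.2·0.8217) ≈ 0.3943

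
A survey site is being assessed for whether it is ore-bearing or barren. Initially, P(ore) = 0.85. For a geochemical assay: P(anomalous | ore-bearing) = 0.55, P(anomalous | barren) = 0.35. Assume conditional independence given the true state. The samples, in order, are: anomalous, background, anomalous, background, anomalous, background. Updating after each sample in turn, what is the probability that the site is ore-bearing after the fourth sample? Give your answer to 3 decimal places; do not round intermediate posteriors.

After 'anomalous': P(ore) = 0.55·0.8500 / (0.55·0.8500 + 0.35·0.1500) ≈ 0.8990
After 'background': P(ore) = 0.45·0.8990 / (0.45·0.8990 + 0.65·0.1010) ≈ 0.8604
After 'anomalous': P(ore) = 0.55·0.8604 / (0.55·0.8604 + 0.35·0.1396) ≈ 0.9064
After 'background': P(ore) = 0.45·0.9064 / (0.45·0.9064 + 0.65·0.0936) ≈ 0.8702

0.870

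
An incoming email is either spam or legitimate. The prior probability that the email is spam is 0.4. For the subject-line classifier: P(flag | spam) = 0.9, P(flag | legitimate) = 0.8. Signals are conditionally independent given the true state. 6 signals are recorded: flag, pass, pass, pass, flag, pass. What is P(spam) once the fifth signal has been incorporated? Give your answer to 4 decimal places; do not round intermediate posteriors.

Each posterior becomes the prior for the next update.
After 'flag': P(spam) = 0.9·0.4000 / (0.9·0.4000 + 0.8·0.6000) ≈ 0.4286
After 'pass': P(spam) = 0.1·0.4286 / (0.1·0.4286 + 0.2·0.5714) ≈ 0.2727
After 'pass': P(spam) = 0.1·0.2727 / (0.1·0.2727 + 0.2·0.7273) ≈ 0.1579
After 'pass': P(spam) = 0.1·0.1579 / (0.1·0.1579 + 0.2·0.8421) ≈ 0.0857
After 'flag': P(spam) = 0.9·0.0857 / (0.9·0.0857 + 0.8·0.9143) ≈ 0.0954

0.0954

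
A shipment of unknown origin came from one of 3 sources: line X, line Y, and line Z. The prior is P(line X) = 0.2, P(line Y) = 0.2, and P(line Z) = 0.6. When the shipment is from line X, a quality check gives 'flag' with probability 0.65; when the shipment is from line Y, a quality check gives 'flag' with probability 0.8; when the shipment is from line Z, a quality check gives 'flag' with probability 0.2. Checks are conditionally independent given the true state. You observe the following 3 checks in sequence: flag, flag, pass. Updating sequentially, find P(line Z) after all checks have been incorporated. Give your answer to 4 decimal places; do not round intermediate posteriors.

0.2582

After 'flag': normaliser = 0.65·0.2000 + 0.8·0.2000 + 0.2·0.6000; P(line X) ≈ 0.3171, P(line Y) ≈ 0.3902, P(line Z) ≈ 0.2927
After 'flag': normaliser = 0.65·0.3171 + 0.8·0.3902 + 0.2·0.2927; P(line X) ≈ 0.3573, P(line Y) ≈ 0.5412, P(line Z) ≈ 0.1015
After 'pass': normaliser = 0.35·0.3573 + 0.2·0.5412 + 0.8·0.1015; P(line X) ≈ 0.3976, P(line Y) ≈ 0.3442, P(line Z) ≈ 0.2582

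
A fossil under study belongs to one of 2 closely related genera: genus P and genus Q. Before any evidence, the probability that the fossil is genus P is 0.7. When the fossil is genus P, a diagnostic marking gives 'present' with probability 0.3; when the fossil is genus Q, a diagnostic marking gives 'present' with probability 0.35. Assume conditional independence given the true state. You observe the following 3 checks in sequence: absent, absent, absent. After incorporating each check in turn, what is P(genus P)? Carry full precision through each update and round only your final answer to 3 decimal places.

0.745

After 'absent': P(genus P) = 0.7·0.7000 / (0.7·0.7000 + 0.65·0.3000) ≈ 0.7153
After 'absent': P(genus P) = 0.7·0.7153 / (0.7·0.7153 + 0.65·0.2847) ≈ 0.7302
After 'absent': P(genus P) = 0.7·0.7302 / (0.7·0.7302 + 0.65·0.2698) ≈ 0.7445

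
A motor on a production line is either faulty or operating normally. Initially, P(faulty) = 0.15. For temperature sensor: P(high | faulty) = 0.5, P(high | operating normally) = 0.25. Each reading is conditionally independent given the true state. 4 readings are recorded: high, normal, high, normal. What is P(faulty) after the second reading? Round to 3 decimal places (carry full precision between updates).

Each posterior becomes the prior for the next update.
After 'high': P(faulty) = 0.5·0.1500 / (0.5·0.1500 + 0.25·0.8500) ≈ 0.2609
After 'normal': P(faulty) = 0.5·0.2609 / (0.5·0.2609 + 0.75·0.7391) ≈ 0.1905

0.190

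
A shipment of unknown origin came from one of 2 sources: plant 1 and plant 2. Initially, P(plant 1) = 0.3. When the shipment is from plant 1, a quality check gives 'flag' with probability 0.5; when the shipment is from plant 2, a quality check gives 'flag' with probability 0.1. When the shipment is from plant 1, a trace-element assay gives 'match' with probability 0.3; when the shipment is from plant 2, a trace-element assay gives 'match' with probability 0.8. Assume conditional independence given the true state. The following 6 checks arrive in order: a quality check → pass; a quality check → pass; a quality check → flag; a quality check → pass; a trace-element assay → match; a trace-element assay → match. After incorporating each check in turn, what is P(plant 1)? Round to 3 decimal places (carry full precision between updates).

Apply Bayes' rule sequentially, carrying P(plant 1) forward.
After a quality check='pass': P(plant 1) = 0.5·0.3000 / (0.5·0.3000 + 0.9·0.7000) ≈ 0.1923
After a quality check='pass': P(plant 1) = 0.5·0.1923 / (0.5·0.1923 + 0.9·0.8077) ≈ 0.1168
After a quality check='flag': P(plant 1) = 0.5·0.1168 / (0.5·0.1168 + 0.1·0.8832) ≈ 0.3981
After a quality check='pass': P(plant 1) = 0.5·0.3981 / (0.5·0.3981 + 0.9·0.6019) ≈ 0.2687
After a trace-element assay='match': P(plant 1) = 0.3·0.2687 / (0.3·0.2687 + 0.8·0.7313) ≈ 0.1211
After a trace-element assay='match': P(plant 1) = 0.3·0.1211 / (0.3·0.1211 + 0.8·0.8789) ≈ 0.0491

0.049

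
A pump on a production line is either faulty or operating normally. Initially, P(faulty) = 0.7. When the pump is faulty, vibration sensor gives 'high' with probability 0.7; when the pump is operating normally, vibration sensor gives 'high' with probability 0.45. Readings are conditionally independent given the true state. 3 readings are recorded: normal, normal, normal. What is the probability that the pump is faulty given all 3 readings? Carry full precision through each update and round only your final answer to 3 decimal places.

Apply Bayes' rule sequentially, carrying P(faulty) forward.
After 'normal': P(faulty) = 0.3·0.7000 / (0.3·0.7000 + 0.55·0.3000) ≈ 0.5600
After 'normal': P(faulty) = 0.3·0.5600 / (0.3·0.5600 + 0.55·0.4400) ≈ 0.4098
After 'normal': P(faulty) = 0.3·0.4098 / (0.3·0.4098 + 0.55·0.5902) ≈ 0.2747

0.275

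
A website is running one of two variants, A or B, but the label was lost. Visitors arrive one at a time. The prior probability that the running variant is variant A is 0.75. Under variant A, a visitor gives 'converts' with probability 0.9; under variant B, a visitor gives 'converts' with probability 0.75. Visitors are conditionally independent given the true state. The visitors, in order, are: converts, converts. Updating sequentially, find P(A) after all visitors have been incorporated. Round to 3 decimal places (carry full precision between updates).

0.812

After 'converts': P(A) = 0.9·0.7500 / (0.9·0.7500 + 0.75·0.2500) ≈ 0.7826
After 'converts': P(A) = 0.9·0.7826 / (0.9·0.7826 + 0.75·0.2174) ≈ 0.8120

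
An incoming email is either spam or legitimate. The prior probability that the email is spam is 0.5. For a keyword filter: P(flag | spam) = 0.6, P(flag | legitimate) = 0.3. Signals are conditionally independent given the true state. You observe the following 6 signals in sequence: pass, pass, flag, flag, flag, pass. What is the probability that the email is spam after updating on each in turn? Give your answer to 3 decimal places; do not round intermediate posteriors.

Apply Bayes' rule sequentially, carrying P(spam) forward.
After 'pass': P(spam) = 0.4·0.5000 / (0.4·0.5000 + 0.7·0.5000) ≈ 0.3636
After 'pass': P(spam) = 0.4·0.3636 / (0.4·0.3636 + 0.7·0.6364) ≈ 0.2462
After 'flag': P(spam) = 0.6·0.2462 / (0.6·0.2462 + 0.3·0.7538) ≈ 0.3951
After 'flag': P(spam) = 0.6·0.3951 / (0.6·0.3951 + 0.3·0.6049) ≈ 0.5664
After 'flag': P(spam) = 0.6·0.5664 / (0.6·0.5664 + 0.3·0.4336) ≈ 0.7232
After 'pass': P(spam) = 0.4·0.7232 / (0.4·0.7232 + 0.7·0.2768) ≈ 0.5988

0.599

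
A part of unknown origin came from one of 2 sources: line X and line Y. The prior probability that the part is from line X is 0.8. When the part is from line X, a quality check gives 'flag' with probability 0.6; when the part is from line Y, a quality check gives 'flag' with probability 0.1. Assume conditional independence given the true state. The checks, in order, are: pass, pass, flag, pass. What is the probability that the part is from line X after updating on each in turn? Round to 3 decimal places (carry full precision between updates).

0.678

After 'pass': P(line X) = 0.4·0.8000 / (0.4·0.8000 + 0.9·0.2000) ≈ 0.6400
After 'pass': P(line X) = 0.4·0.6400 / (0.4·0.6400 + 0.9·0.3600) ≈ 0.4414
After 'flag': P(line X) = 0.6·0.4414 / (0.6·0.4414 + 0.1·0.5586) ≈ 0.8258
After 'pass': P(line X) = 0.4·0.8258 / (0.4·0.8258 + 0.9·0.1742) ≈ 0.6781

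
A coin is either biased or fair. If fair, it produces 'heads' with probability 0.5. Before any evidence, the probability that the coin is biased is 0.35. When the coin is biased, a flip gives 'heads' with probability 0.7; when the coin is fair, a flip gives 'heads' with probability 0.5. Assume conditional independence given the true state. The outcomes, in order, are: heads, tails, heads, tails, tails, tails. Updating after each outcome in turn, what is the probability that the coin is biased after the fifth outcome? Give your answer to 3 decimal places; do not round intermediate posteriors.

After 'heads': P(biased) = 0.7·0.3500 / (0.7·0.3500 + 0.5·0.6500) ≈ 0.4298
After 'tails': P(biased) = 0.3·0.4298 / (0.3·0.4298 + 0.5·0.5702) ≈ 0.3114
After 'heads': P(biased) = 0.7·0.3114 / (0.7·0.3114 + 0.5·0.6886) ≈ 0.3877
After 'tails': P(biased) = 0.3·0.3877 / (0.3·0.3877 + 0.5·0.6123) ≈ 0.2753
After 'tails': P(biased) = 0.3·0.2753 / (0.3·0.2753 + 0.5·0.7247) ≈ 0.1856

0.186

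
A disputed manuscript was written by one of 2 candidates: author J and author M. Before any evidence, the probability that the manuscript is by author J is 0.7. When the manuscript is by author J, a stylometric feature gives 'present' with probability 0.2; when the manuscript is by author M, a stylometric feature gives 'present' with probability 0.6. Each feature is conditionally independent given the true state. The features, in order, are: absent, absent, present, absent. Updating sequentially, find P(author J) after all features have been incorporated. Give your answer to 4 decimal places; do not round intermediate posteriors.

After 'absent': P(author J) = 0.8·0.7000 / (0.8·0.7000 + 0.4·0.3000) ≈ 0.8235
After 'absent': P(author J) = 0.8·0.8235 / (0.8·0.8235 + 0.4·0.1765) ≈ 0.9032
After 'present': P(author J) = 0.2·0.9032 / (0.2·0.9032 + 0.6·0.0968) ≈ 0.7568
After 'absent': P(author J) = 0.8·0.7568 / (0.8·0.7568 + 0.4·0.2432) ≈ 0.8615

0.8615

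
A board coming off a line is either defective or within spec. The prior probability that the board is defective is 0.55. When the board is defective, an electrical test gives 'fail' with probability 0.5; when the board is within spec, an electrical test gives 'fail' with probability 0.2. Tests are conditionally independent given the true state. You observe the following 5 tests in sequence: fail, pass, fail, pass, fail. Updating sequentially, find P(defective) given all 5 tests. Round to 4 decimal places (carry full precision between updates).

0.8818

After 'fail': P(defective) = 0.5·0.5500 / (0.5·0.5500 + 0.2·0.4500) ≈ 0.7534
After 'pass': P(defective) = 0.5·0.7534 / (0.5·0.7534 + 0.8·0.2466) ≈ 0.6563
After 'fail': P(defective) = 0.5·0.6563 / (0.5·0.6563 + 0.2·0.3437) ≈ 0.8268
After 'pass': P(defective) = 0.5·0.8268 / (0.5·0.8268 + 0.8·0.1732) ≈ 0.7490
After 'fail': P(defective) = 0.5·0.7490 / (0.5·0.7490 + 0.2·0.2510) ≈ 0.8818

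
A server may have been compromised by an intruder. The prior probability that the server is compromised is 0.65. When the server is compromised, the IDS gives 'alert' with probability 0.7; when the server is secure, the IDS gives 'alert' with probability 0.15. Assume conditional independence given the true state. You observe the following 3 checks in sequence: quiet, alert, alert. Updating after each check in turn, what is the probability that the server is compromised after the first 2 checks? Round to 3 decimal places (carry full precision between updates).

0.754

After 'quiet': P(compromised) = 0.3·0.6500 / (0.3·0.6500 + 0.85·0.3500) ≈ 0.3959
After 'alert': P(compromised) = 0.7·0.3959 / (0.7·0.3959 + 0.15·0.6041) ≈ 0.7536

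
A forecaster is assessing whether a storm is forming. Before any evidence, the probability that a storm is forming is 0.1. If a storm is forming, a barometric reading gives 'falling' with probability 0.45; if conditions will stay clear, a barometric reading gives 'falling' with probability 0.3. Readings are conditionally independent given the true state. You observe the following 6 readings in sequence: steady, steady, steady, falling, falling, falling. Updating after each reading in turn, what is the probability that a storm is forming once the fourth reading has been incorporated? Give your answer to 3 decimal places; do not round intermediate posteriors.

0.075

After 'steady': P(storm) = 0.55·0.1000 / (0.55·0.1000 + 0.7·0.9000) ≈ 0.0803
After 'steady': P(storm) = 0.55·0.0803 / (0.55·0.0803 + 0.7·0.9197) ≈ 0.0642
After 'steady': P(storm) = 0.55·0.0642 / (0.55·0.0642 + 0.7·0.9358) ≈ 0.0511
After 'falling': P(storm) = 0.45·0.0511 / (0.45·0.0511 + 0.3·0.9489) ≈ 0.0748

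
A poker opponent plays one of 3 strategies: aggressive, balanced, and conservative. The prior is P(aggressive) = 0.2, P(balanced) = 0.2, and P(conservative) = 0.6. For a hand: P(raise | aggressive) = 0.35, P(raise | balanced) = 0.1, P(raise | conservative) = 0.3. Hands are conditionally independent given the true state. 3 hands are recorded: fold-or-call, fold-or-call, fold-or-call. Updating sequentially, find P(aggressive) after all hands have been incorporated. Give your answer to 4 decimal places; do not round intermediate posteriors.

After 'fold-or-call': normaliser = 0.65·0.2000 + 0.9·0.2000 + 0.7·0.6000; P(aggressive) ≈ 0.1781, P(balanced) ≈ 0.2466, P(conservative) ≈ 0.5753
After 'fold-or-call': normaliser = 0.65·0.1781 + 0.9·0.2466 + 0.7·0.5753; P(aggressive) ≈ 0.1563, P(balanced) ≈ 0.2997, P(conservative) ≈ 0.5439
After 'fold-or-call': normaliser = 0.65·0.1563 + 0.9·0.2997 + 0.7·0.5439; P(aggressive) ≈ 0.1351, P(balanced) ≈ 0.3586, P(conservative) ≈ 0.5062

0.1351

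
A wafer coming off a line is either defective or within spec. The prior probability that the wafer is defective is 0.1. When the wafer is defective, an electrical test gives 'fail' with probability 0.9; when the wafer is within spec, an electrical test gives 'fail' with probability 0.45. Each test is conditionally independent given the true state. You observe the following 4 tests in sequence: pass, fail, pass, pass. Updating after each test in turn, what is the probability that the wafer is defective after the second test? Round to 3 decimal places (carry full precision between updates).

After 'pass': P(defective) = 0.1·0.1000 / (0.1·0.1000 + 0.55·0.9000) ≈ 0.0198
After 'fail': P(defective) = 0.9·0.0198 / (0.9·0.0198 + 0.45·0.9802) ≈ 0.0388

0.039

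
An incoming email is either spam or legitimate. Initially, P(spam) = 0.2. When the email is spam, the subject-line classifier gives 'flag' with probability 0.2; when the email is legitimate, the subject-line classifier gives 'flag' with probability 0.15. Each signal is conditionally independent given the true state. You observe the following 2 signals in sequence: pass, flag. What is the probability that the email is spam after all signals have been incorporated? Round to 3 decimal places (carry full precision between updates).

0.239

After 'pass': P(spam) = 0.8·0.2000 / (0.8·0.2000 + 0.85·0.8000) ≈ 0.1905
After 'flag': P(spam) = 0.2·0.1905 / (0.2·0.1905 + 0.15·0.8095) ≈ 0.2388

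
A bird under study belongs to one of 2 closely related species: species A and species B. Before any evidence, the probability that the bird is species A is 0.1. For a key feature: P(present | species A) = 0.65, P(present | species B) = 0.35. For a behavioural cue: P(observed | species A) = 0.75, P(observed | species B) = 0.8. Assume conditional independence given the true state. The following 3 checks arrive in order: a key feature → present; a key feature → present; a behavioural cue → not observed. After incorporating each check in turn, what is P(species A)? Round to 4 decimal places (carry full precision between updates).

0.3239

After a key feature='present': P(species A) = 0.65·0.1000 / (0.65·0.1000 + 0.35·0.9000) ≈ 0.1711
After a key feature='present': P(species A) = 0.65·0.1711 / (0.65·0.1711 + 0.35·0.8289) ≈ 0.2770
After a behavioural cue='not observed': P(species A) = 0.25·0.2770 / (0.25·0.2770 + 0.2·0.7230) ≈ 0.3239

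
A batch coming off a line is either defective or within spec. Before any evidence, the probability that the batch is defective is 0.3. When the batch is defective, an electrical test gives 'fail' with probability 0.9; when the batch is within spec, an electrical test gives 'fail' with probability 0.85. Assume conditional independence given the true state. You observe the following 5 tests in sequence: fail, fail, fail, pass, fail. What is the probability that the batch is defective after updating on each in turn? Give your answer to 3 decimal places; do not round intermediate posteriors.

0.264

After 'fail': P(defective) = 0.9·0.3000 / (0.9·0.3000 + 0.85·0.7000) ≈ 0.3121
After 'fail': P(defective) = 0.9·0.3121 / (0.9·0.3121 + 0.85·0.6879) ≈ 0.3245
After 'fail': P(defective) = 0.9·0.3245 / (0.9·0.3245 + 0.85·0.6755) ≈ 0.3372
After 'pass': P(defective) = 0.1·0.3372 / (0.1·0.3372 + 0.15·0.6628) ≈ 0.2533
After 'fail': P(defective) = 0.9·0.2533 / (0.9·0.2533 + 0.85·0.7467) ≈ 0.2642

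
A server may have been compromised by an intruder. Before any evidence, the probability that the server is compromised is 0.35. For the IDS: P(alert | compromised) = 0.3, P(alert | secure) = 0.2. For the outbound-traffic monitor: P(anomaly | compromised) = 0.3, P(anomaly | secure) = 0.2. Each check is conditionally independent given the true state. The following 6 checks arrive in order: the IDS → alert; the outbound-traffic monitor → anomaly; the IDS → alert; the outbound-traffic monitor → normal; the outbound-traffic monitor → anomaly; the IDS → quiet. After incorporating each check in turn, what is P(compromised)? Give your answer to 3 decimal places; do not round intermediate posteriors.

After the IDS='alert': P(compromised) = 0.3·0.3500 / (0.3·0.3500 + 0.2·0.6500) ≈ 0.4468
After the outbound-traffic monitor='anomaly': P(compromised) = 0.3·0.4468 / (0.3·0.4468 + 0.2·0.5532) ≈ 0.5478
After the IDS='alert': P(compromised) = 0.3·0.5478 / (0.3·0.5478 + 0.2·0.4522) ≈ 0.6451
After the outbound-traffic monitor='normal': P(compromised) = 0.7·0.6451 / (0.7·0.6451 + 0.8·0.3549) ≈ 0.6139
After the outbound-traffic monitor='anomaly': P(compromised) = 0.3·0.6139 / (0.3·0.6139 + 0.2·0.3861) ≈ 0.7046
After the IDS='quiet': P(compromised) = 0.7·0.7046 / (0.7·0.7046 + 0.8·0.2954) ≈ 0.6761

0.676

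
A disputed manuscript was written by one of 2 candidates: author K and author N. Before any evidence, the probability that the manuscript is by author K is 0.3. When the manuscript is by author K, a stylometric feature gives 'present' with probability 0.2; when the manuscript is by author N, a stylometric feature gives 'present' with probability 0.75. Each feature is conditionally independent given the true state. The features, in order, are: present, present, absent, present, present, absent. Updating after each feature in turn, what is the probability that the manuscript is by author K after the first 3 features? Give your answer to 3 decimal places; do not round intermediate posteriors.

Apply Bayes' rule sequentially, carrying P(author K) forward.
After 'present': P(author K) = 0.2·0.3000 / (0.2·0.3000 + 0.75·0.7000) ≈ 0.1026
After 'present': P(author K) = 0.2·0.1026 / (0.2·0.1026 + 0.75·0.8974) ≈ 0.0296
After 'absent': P(author K) = 0.8·0.0296 / (0.8·0.0296 + 0.25·0.9704) ≈ 0.0889

0.089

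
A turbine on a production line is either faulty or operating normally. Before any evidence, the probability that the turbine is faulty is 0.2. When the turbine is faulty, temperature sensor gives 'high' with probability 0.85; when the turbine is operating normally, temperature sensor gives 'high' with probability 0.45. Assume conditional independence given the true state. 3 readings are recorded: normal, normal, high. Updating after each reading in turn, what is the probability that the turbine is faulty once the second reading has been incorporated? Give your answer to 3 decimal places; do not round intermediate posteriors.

0.018

After 'normal': P(faulty) = 0.15·0.2000 / (0.15·0.2000 + 0.55·0.8000) ≈ 0.0638
After 'normal': P(faulty) = 0.15·0.0638 / (0.15·0.0638 + 0.55·0.9362) ≈ 0.0183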